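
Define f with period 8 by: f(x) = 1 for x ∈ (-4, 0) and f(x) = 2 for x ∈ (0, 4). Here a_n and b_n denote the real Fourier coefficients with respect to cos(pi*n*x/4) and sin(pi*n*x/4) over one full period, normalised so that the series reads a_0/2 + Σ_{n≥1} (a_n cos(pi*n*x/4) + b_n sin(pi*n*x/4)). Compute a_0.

3

a_0 = 1/4 ∫_{-4}^{4} f(x) dx = 1/4 · (12) = 3.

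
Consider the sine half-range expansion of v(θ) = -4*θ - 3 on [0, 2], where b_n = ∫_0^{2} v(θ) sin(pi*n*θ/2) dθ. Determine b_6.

8/(3*pi)

b_6 = ∫_0^{2} (-4*θ - 3) sin(3*pi*θ) dθ.
Integrating by parts (boundary term plus one more integral), an antiderivative of (-4*θ - 3) sin(3*pi*θ) is 4*θ*cos(3*pi*θ)/(3*pi) - 4*sin(3*pi*θ)/(9*pi**2) + cos(3*pi*θ)/pi; evaluating from 0 to 2: ∫_{0}^{2} (-4*θ - 3) sin(3*pi*θ) dθ = (11/(3*pi)) - (1/pi) = 8/(3*pi).
Hence b_6 = 8/(3*pi).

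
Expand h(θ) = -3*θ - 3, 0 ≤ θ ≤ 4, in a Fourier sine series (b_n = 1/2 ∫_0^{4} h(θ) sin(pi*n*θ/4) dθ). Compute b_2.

12/pi

b_2 = 1/2 ∫_0^{4} (-3*θ - 3) sin(pi*θ/2) dθ.
Integrating by parts (boundary term plus one more integral), an antiderivative of (-3*θ - 3) sin(pi*θ/2) is 6*θ*cos(pi*θ/2)/pi - 12*sin(pi*θ/2)/pi**2 + 6*cos(pi*θ/2)/pi; evaluating from 0 to 4: ∫_{0}^{4} (-3*θ - 3) sin(pi*θ/2) dθ = (30/pi) - (6/pi) = 24/pi.
Hence b_2 = (1/2)·(24/pi) = 12/pi.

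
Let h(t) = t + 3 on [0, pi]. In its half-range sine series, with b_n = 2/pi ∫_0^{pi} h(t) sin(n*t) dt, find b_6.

b_6 = 2/pi ∫_0^{pi} (t + 3) sin(6*t) dt.
Integrating by parts (boundary term plus one more integral), an antiderivative of (t + 3) sin(6*t) is -t*cos(6*t)/6 + sin(6*t)/36 - cos(6*t)/2; evaluating from 0 to pi: ∫_{0}^{pi} (t + 3) sin(6*t) dt = (-pi/6 - 1/2) - (-1/2) = -pi/6.
Hence b_6 = (2/pi)·(-pi/6) = -1/3.

-1/3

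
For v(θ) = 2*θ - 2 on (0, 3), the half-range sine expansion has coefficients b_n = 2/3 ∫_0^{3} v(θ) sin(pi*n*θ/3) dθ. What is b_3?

4/(3*pi)

b_3 = 2/3 ∫_0^{3} (2*θ - 2) sin(pi*θ) dθ.
Integrating by parts (boundary term plus one more integral), an antiderivative of (2*θ - 2) sin(pi*θ) is -2*θ*cos(pi*θ)/pi + 2*sin(pi*θ)/pi**2 + 2*cos(pi*θ)/pi; evaluating from 0 to 3: ∫_{0}^{3} (2*θ - 2) sin(pi*θ) dθ = (4/pi) - (2/pi) = 2/pi.
Hence b_3 = (2/3)·(2/pi) = 4/(3*pi).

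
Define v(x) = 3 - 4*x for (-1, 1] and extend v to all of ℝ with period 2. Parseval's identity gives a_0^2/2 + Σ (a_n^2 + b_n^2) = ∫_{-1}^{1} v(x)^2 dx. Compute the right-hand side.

86/3

∫_{-1}^{1} v(x)^2 dx = 86/3.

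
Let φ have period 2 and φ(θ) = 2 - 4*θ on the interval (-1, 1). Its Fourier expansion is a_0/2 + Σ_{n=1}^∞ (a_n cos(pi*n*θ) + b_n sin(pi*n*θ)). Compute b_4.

b_4 = ∫_{-1}^{1} φ(θ) sin(4*pi*θ) dθ.
Integrating by parts (boundary term plus one more integral), an antiderivative of (2 - 4*θ) sin(4*pi*θ) is θ*cos(4*pi*θ)/pi - sin(4*pi*θ)/(4*pi**2) - cos(4*pi*θ)/(2*pi); evaluating from -1 to 1: ∫_{-1}^{1} (2 - 4*θ) sin(4*pi*θ) dθ = (1/(2*pi)) - (-3/(2*pi)) = 2/pi.
Hence b_4 = 2/pi.

2/pi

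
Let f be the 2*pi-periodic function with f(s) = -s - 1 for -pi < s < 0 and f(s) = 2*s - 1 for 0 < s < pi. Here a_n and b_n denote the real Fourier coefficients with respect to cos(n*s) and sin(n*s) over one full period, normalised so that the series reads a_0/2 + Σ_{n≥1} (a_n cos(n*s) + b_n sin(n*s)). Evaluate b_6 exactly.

-1/6

b_6 = 1/pi ∫_{-pi}^{pi} f(s) sin(6*s) ds.
Split the integral at the breakpoints.
Integrating by parts (boundary term plus one more integral), an antiderivative of (-s - 1) sin(6*s) is s*cos(6*s)/6 - sin(6*s)/36 + cos(6*s)/6; evaluating from -pi to 0: ∫_{-pi}^{0} (-s - 1) sin(6*s) ds = (1/6) - (1/6 - pi/6) = pi/6.
Integrating by parts (boundary term plus one more integral), an antiderivative of (2*s - 1) sin(6*s) is -s*cos(6*s)/3 + sin(6*s)/18 + cos(6*s)/6; evaluating from 0 to pi: ∫_{0}^{pi} (2*s - 1) sin(6*s) ds = (1/6 - pi/3) - (1/6) = -pi/3.
Summing the pieces and multiplying by (1/pi) gives b_6 = -1/6.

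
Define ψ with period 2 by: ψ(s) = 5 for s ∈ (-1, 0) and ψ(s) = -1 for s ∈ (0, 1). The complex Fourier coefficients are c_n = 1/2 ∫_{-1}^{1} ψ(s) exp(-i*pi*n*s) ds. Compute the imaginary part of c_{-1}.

Since ψ is real-valued, Im(c_{-1}) = -1/2 ∫_{-1}^{1} ψ(s) sin(-pi*s) ds = b_{1}/2.
Split the integral at the breakpoints.
Directly, an antiderivative of (5) sin(-pi*s) is 5*cos(pi*s)/pi; evaluating from -1 to 0: ∫_{-1}^{0} (5) sin(-pi*s) ds = (5/pi) - (-5/pi) = 10/pi.
Directly, an antiderivative of (-1) sin(-pi*s) is -cos(pi*s)/pi; evaluating from 0 to 1: ∫_{0}^{1} (-1) sin(-pi*s) ds = (1/pi) - (-1/pi) = 2/pi.
So ∫_{-1}^{1} ψ(s) sin(-pi*s) ds = 12/pi.
Hence Im(c_{-1}) = (-1/2)·(12/pi) = -6/pi.

-6/pi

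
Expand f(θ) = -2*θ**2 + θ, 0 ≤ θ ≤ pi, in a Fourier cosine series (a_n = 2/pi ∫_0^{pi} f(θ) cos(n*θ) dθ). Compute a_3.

4*(-1 + 2*pi)/(9*pi)

a_3 = 2/pi ∫_0^{pi} (-2*θ**2 + θ) cos(3*θ) dθ.
Integrating by parts twice (tabular method), an antiderivative of (-2*θ**2 + θ) cos(3*θ) is -2*θ**2*sin(3*θ)/3 + θ*sin(3*θ)/3 - 4*θ*cos(3*θ)/9 + 4*sin(3*θ)/27 + cos(3*θ)/9; evaluating from 0 to pi: ∫_{0}^{pi} (-2*θ**2 + θ) cos(3*θ) dθ = (-1/9 + 4*pi/9) - (1/9) = -2/9 + 4*pi/9.
Hence a_3 = (2/pi)·(-2/9 + 4*pi/9) = 4*(-1 + 2*pi)/(9*pi).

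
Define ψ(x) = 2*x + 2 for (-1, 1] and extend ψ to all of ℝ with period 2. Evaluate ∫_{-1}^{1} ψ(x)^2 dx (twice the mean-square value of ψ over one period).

∫_{-1}^{1} ψ(x)^2 dx = 32/3.

32/3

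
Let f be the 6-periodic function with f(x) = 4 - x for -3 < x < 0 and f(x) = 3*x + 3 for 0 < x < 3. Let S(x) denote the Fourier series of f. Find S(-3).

At x = -3 the one-sided limits are f(-3^-) = 12 and f(-3^+) = 7.
By Dirichlet's theorem the series converges to their average, [(12) + (7)]/2 = 19/2.

19/2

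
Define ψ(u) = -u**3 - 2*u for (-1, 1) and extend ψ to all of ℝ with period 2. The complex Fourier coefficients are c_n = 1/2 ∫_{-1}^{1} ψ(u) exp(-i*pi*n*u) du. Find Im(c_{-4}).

Since ψ is real-valued, Im(c_{-4}) = -1/2 ∫_{-1}^{1} ψ(u) sin(-4*pi*u) du = b_{4}/2.
ψ is odd and sin(-4*pi*u) is odd, so the integrand is even: ∫_{-1}^{1} ψ(u) sin(-4*pi*u) du = 2∫_0^{1} ψ(u) sin(-4*pi*u) du.
Integrating by parts three times (tabular method), an antiderivative of (-u**3 - 2*u) sin(-4*pi*u) is -u**3*cos(4*pi*u)/(4*pi) + 3*u**2*sin(4*pi*u)/(16*pi**2) - u*cos(4*pi*u)/(2*pi) + 3*u*cos(4*pi*u)/(32*pi**3) - 3*sin(4*pi*u)/(128*pi**4) + sin(4*pi*u)/(8*pi**2); evaluating from 0 to 1: ∫_{0}^{1} (-u**3 - 2*u) sin(-4*pi*u) du = (3*(1 - 8*pi**2)/(32*pi**3)) - (0) = 3*(1 - 8*pi**2)/(32*pi**3).
So ∫_{-1}^{1} ψ(u) sin(-4*pi*u) du = 3*(1 - 8*pi**2)/(16*pi**3).
Hence Im(c_{-4}) = (-1/2)·(3*(1 - 8*pi**2)/(16*pi**3)) = 3*(-1 + 8*pi**2)/(32*pi**3).

3*(-1 + 8*pi**2)/(32*pi**3)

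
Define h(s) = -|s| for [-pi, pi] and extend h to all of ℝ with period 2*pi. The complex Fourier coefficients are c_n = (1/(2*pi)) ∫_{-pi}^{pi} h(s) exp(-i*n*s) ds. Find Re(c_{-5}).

Since h is real-valued, Re(c_{-5}) = (1/(2*pi)) ∫_{-pi}^{pi} h(s) cos(-5*s) ds = a_{5}/2.
h is even and cos(-5*s) is even, so the integrand is even: ∫_{-pi}^{pi} h(s) cos(-5*s) ds = 2∫_0^{pi} h(s) cos(-5*s) ds.
Integrating by parts (boundary term plus one more integral), an antiderivative of (-s) cos(-5*s) is -s*sin(5*s)/5 - cos(5*s)/25; evaluating from 0 to pi: ∫_{0}^{pi} (-s) cos(-5*s) ds = (1/25) - (-1/25) = 2/25.
So ∫_{-pi}^{pi} h(s) cos(-5*s) ds = 4/25.
Hence Re(c_{-5}) = (1/(2*pi))·(4/25) = 2/(25*pi).

2/(25*pi)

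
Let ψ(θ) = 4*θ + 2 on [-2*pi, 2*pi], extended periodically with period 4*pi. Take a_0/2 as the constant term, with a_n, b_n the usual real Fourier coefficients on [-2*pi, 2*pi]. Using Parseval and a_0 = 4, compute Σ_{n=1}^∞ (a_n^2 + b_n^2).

Parseval: a_0^2/2 + Σ_{n≥1} (a_n^2+b_n^2) = (1/(2*pi)) ∫_{-2*pi}^{2*pi} ψ(θ)^2 dθ = 8 + 128*pi**2/3.
Subtract a_0^2/2 = 8: Σ (a_n^2+b_n^2) = 128*pi**2/3.

128*pi**2/3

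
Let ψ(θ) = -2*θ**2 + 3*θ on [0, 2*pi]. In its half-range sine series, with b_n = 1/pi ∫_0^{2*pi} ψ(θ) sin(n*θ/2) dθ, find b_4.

b_4 = 1/pi ∫_0^{2*pi} (-2*θ**2 + 3*θ) sin(2*θ) dθ.
Integrating by parts twice (tabular method), an antiderivative of (-2*θ**2 + 3*θ) sin(2*θ) is θ**2*cos(2*θ) - θ*sin(2*θ) - 3*θ*cos(2*θ)/2 + 3*sin(2*θ)/4 - cos(2*θ)/2; evaluating from 0 to 2*pi: ∫_{0}^{2*pi} (-2*θ**2 + 3*θ) sin(2*θ) dθ = (-3*pi - 1/2 + 4*pi**2) - (-1/2) = pi*(-3 + 4*pi).
Hence b_4 = (1/pi)·(pi*(-3 + 4*pi)) = -3 + 4*pi.

-3 + 4*pi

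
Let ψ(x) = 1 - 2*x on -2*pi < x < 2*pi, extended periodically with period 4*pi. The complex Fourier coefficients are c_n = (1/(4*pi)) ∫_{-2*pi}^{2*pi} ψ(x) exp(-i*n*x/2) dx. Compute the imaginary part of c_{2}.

-2

Since ψ is real-valued, Im(c_{2}) = -(1/(4*pi)) ∫_{-2*pi}^{2*pi} ψ(x) sin(x) dx = -b_{2}/2.
Integrating by parts (boundary term plus one more integral), an antiderivative of (1 - 2*x) sin(x) is 2*x*cos(x) - 2*sin(x) - cos(x); evaluating from -2*pi to 2*pi: ∫_{-2*pi}^{2*pi} (1 - 2*x) sin(x) dx = (-1 + 4*pi) - (-4*pi - 1) = 8*pi.
Hence Im(c_{2}) = (-1/(4*pi))·(8*pi) = -2.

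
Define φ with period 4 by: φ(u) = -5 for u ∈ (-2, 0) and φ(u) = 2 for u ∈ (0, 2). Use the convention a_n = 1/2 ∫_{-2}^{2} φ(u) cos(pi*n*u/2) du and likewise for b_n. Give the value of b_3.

b_3 = 1/2 ∫_{-2}^{2} φ(u) sin(3*pi*u/2) du.
Split the integral at the breakpoints.
Directly, an antiderivative of (-5) sin(3*pi*u/2) is 10*cos(3*pi*u/2)/(3*pi); evaluating from -2 to 0: ∫_{-2}^{0} (-5) sin(3*pi*u/2) du = (10/(3*pi)) - (-10/(3*pi)) = 20/(3*pi).
Directly, an antiderivative of (2) sin(3*pi*u/2) is -4*cos(3*pi*u/2)/(3*pi); evaluating from 0 to 2: ∫_{0}^{2} (2) sin(3*pi*u/2) du = (4/(3*pi)) - (-4/(3*pi)) = 8/(3*pi).
Summing the pieces and multiplying by (1/2) gives b_3 = 14/(3*pi).

14/(3*pi)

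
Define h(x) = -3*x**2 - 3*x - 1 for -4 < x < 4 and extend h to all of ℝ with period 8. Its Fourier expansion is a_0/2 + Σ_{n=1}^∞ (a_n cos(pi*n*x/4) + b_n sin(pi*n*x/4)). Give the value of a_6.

a_6 = 1/4 ∫_{-4}^{4} h(x) cos(3*pi*x/2) dx.
Integrating by parts twice (tabular method), an antiderivative of (-3*x**2 - 3*x - 1) cos(3*pi*x/2) is -2*x**2*sin(3*pi*x/2)/pi - 2*x*sin(3*pi*x/2)/pi - 8*x*cos(3*pi*x/2)/(3*pi**2) - 2*sin(3*pi*x/2)/(3*pi) + 16*sin(3*pi*x/2)/(9*pi**3) - 4*cos(3*pi*x/2)/(3*pi**2); evaluating from -4 to 4: ∫_{-4}^{4} (-3*x**2 - 3*x - 1) cos(3*pi*x/2) dx = (-12/pi**2) - (28/(3*pi**2)) = -64/(3*pi**2).
Hence a_6 = (1/4)·(-64/(3*pi**2)) = -16/(3*pi**2).

-16/(3*pi**2)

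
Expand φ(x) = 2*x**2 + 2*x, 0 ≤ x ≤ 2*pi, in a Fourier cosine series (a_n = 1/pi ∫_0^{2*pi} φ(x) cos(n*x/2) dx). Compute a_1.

a_1 = 1/pi ∫_0^{2*pi} (2*x**2 + 2*x) cos(x/2) dx.
Integrating by parts twice (tabular method), an antiderivative of (2*x**2 + 2*x) cos(x/2) is 4*x**2*sin(x/2) + 4*x*sin(x/2) + 16*x*cos(x/2) - 32*sin(x/2) + 8*cos(x/2); evaluating from 0 to 2*pi: ∫_{0}^{2*pi} (2*x**2 + 2*x) cos(x/2) dx = (-32*pi - 8) - (8) = -32*pi - 16.
Hence a_1 = (1/pi)·(-32*pi - 16) = -32 - 16/pi.

-32 - 16/pi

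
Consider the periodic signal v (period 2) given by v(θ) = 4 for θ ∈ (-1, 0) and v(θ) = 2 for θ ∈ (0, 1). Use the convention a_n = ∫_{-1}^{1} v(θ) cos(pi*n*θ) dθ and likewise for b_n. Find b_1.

b_1 = ∫_{-1}^{1} v(θ) sin(pi*θ) dθ.
Split the integral at the breakpoints.
Directly, an antiderivative of (4) sin(pi*θ) is -4*cos(pi*θ)/pi; evaluating from -1 to 0: ∫_{-1}^{0} (4) sin(pi*θ) dθ = (-4/pi) - (4/pi) = -8/pi.
Directly, an antiderivative of (2) sin(pi*θ) is -2*cos(pi*θ)/pi; evaluating from 0 to 1: ∫_{0}^{1} (2) sin(pi*θ) dθ = (2/pi) - (-2/pi) = 4/pi.
Summing the pieces gives b_1 = -4/pi.

-4/pi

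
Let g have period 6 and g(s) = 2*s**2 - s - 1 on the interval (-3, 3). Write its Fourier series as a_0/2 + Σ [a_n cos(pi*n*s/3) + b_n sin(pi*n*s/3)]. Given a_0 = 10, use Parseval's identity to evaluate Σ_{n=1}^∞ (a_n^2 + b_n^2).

318/5

Parseval: a_0^2/2 + Σ_{n≥1} (a_n^2+b_n^2) = 1/3 ∫_{-3}^{3} g(s)^2 ds = 568/5.
Subtract a_0^2/2 = 50: Σ (a_n^2+b_n^2) = 318/5.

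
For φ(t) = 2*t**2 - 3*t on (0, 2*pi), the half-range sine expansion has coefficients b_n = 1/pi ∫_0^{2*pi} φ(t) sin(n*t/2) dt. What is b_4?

b_4 = 1/pi ∫_0^{2*pi} (2*t**2 - 3*t) sin(2*t) dt.
Integrating by parts twice (tabular method), an antiderivative of (2*t**2 - 3*t) sin(2*t) is -t**2*cos(2*t) + t*sin(2*t) + 3*t*cos(2*t)/2 - 3*sin(2*t)/4 + cos(2*t)/2; evaluating from 0 to 2*pi: ∫_{0}^{2*pi} (2*t**2 - 3*t) sin(2*t) dt = (-4*pi**2 + 1/2 + 3*pi) - (1/2) = pi*(3 - 4*pi).
Hence b_4 = (1/pi)·(pi*(3 - 4*pi)) = 3 - 4*pi.

3 - 4*pi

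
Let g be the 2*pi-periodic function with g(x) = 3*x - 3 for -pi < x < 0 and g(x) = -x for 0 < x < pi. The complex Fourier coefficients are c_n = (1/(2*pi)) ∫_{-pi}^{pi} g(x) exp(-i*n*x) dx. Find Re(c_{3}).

4/(9*pi)

Since g is real-valued, Re(c_{3}) = (1/(2*pi)) ∫_{-pi}^{pi} g(x) cos(3*x) dx = a_{3}/2.
Split the integral at the breakpoints.
Integrating by parts (boundary term plus one more integral), an antiderivative of (3*x - 3) cos(3*x) is x*sin(3*x) - sin(3*x) + cos(3*x)/3; evaluating from -pi to 0: ∫_{-pi}^{0} (3*x - 3) cos(3*x) dx = (1/3) - (-1/3) = 2/3.
Integrating by parts (boundary term plus one more integral), an antiderivative of (-x) cos(3*x) is -x*sin(3*x)/3 - cos(3*x)/9; evaluating from 0 to pi: ∫_{0}^{pi} (-x) cos(3*x) dx = (1/9) - (-1/9) = 2/9.
So ∫_{-pi}^{pi} g(x) cos(3*x) dx = 8/9.
Hence Re(c_{3}) = (1/(2*pi))·(8/9) = 4/(9*pi).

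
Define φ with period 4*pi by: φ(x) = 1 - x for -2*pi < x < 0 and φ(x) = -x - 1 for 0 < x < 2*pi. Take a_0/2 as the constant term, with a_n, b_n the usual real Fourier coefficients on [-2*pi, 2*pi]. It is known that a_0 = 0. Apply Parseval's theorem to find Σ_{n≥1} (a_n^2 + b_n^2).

2 + 4*pi + 8*pi**2/3

Parseval: a_0^2/2 + Σ_{n≥1} (a_n^2+b_n^2) = (1/(2*pi)) ∫_{-2*pi}^{2*pi} φ(x)^2 dx = 2 + 4*pi + 8*pi**2/3.
Subtract a_0^2/2 = 0: Σ (a_n^2+b_n^2) = 2 + 4*pi + 8*pi**2/3.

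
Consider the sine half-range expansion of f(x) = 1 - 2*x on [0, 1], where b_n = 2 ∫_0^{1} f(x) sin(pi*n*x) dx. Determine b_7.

0

b_7 = 2 ∫_0^{1} (1 - 2*x) sin(7*pi*x) dx.
Integrating by parts (boundary term plus one more integral), an antiderivative of (1 - 2*x) sin(7*pi*x) is 2*x*cos(7*pi*x)/(7*pi) - 2*sin(7*pi*x)/(49*pi**2) - cos(7*pi*x)/(7*pi); evaluating from 0 to 1: ∫_{0}^{1} (1 - 2*x) sin(7*pi*x) dx = (-1/(7*pi)) - (-1/(7*pi)) = 0.
Hence b_7 = 2·(0) = 0.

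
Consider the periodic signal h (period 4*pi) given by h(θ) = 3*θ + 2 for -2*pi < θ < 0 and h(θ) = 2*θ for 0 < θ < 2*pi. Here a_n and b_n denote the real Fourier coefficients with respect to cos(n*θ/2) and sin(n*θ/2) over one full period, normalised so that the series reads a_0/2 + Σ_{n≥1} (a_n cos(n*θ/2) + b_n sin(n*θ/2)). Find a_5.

a_5 = (1/(2*pi)) ∫_{-2*pi}^{2*pi} h(θ) cos(5*θ/2) dθ.
Split the integral at the breakpoints.
Integrating by parts (boundary term plus one more integral), an antiderivative of (3*θ + 2) cos(5*θ/2) is 6*θ*sin(5*θ/2)/5 + 4*sin(5*θ/2)/5 + 12*cos(5*θ/2)/25; evaluating from -2*pi to 0: ∫_{-2*pi}^{0} (3*θ + 2) cos(5*θ/2) dθ = (12/25) - (-12/25) = 24/25.
Integrating by parts (boundary term plus one more integral), an antiderivative of (2*θ) cos(5*θ/2) is 4*θ*sin(5*θ/2)/5 + 8*cos(5*θ/2)/25; evaluating from 0 to 2*pi: ∫_{0}^{2*pi} (2*θ) cos(5*θ/2) dθ = (-8/25) - (8/25) = -16/25.
Summing the pieces and multiplying by (1/(2*pi)) gives a_5 = 4/(25*pi).

4/(25*pi)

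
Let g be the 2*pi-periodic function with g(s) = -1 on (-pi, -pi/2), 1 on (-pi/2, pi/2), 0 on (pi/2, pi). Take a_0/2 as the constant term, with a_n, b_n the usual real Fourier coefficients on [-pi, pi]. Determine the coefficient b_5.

b_5 = 1/pi ∫_{-pi}^{pi} g(s) sin(5*s) ds.
Split the integral at the breakpoints.
Directly, an antiderivative of (-1) sin(5*s) is cos(5*s)/5; evaluating from -pi to -pi/2: ∫_{-pi}^{-pi/2} (-1) sin(5*s) ds = (0) - (-1/5) = 1/5.
Directly, an antiderivative of (1) sin(5*s) is -cos(5*s)/5; evaluating from -pi/2 to pi/2: ∫_{-pi/2}^{pi/2} (1) sin(5*s) ds = (0) - (0) = 0.
∫_{pi/2}^{pi} (0) sin(5*s) ds = 0.
Summing the pieces and multiplying by (1/pi) gives b_5 = 1/(5*pi).

1/(5*pi)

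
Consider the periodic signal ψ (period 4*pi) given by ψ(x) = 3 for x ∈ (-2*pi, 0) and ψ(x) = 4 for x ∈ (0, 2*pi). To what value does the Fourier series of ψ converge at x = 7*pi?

x = 7*pi differs from x = -pi by 2 full period(s), and the series is 4*pi-periodic.
ψ is continuous at x = -pi with value 3, so the series converges to 3 there.

3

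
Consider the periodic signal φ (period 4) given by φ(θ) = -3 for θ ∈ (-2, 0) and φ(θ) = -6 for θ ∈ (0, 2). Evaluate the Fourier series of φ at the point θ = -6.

-9/2

θ = -6 differs from θ = 2 by -2 full period(s), and the series is 4-periodic.
At θ = 2 the one-sided limits are φ(2^-) = -6 and φ(2^+) = -3.
By Dirichlet's theorem the series converges to their average, [(-6) + (-3)]/2 = -9/2.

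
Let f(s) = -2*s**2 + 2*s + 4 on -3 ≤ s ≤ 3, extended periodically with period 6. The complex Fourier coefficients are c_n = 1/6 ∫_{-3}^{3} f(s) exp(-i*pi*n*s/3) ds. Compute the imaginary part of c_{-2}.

-3/pi

Since f is real-valued, Im(c_{-2}) = -1/6 ∫_{-3}^{3} f(s) sin(-2*pi*s/3) ds = b_{2}/2.
Integrating by parts twice (tabular method), an antiderivative of (-2*s**2 + 2*s + 4) sin(-2*pi*s/3) is -3*s**2*cos(2*pi*s/3)/pi + 9*s*sin(2*pi*s/3)/pi**2 + 3*s*cos(2*pi*s/3)/pi - 9*sin(2*pi*s/3)/(2*pi**2) + 27*cos(2*pi*s/3)/(2*pi**3) + 6*cos(2*pi*s/3)/pi; evaluating from -3 to 3: ∫_{-3}^{3} (-2*s**2 + 2*s + 4) sin(-2*pi*s/3) ds = (-12/pi + 27/(2*pi**3)) - (-30/pi + 27/(2*pi**3)) = 18/pi.
Hence Im(c_{-2}) = (-1/6)·(18/pi) = -3/pi.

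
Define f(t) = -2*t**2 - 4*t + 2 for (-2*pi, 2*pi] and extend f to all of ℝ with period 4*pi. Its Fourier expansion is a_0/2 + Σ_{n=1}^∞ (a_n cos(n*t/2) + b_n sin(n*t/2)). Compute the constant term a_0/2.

a_0 = (1/(2*pi)) ∫_{-2*pi}^{2*pi} f(t) dt = (1/(2*pi)) · (-32*pi**3/3 + 8*pi) = 4 - 16*pi**2/3.
So the constant term a_0/2 = 2 - 8*pi**2/3.

2 - 8*pi**2/3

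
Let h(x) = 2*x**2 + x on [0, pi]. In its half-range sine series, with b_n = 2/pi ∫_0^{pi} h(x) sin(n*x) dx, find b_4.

-pi - 1/2

b_4 = 2/pi ∫_0^{pi} (2*x**2 + x) sin(4*x) dx.
Integrating by parts twice (tabular method), an antiderivative of (2*x**2 + x) sin(4*x) is -x**2*cos(4*x)/2 + x*sin(4*x)/4 - x*cos(4*x)/4 + sin(4*x)/16 + cos(4*x)/16; evaluating from 0 to pi: ∫_{0}^{pi} (2*x**2 + x) sin(4*x) dx = (-pi**2/2 - pi/4 + 1/16) - (1/16) = -pi*(1 + 2*pi)/4.
Hence b_4 = (2/pi)·(-pi*(1 + 2*pi)/4) = -pi - 1/2.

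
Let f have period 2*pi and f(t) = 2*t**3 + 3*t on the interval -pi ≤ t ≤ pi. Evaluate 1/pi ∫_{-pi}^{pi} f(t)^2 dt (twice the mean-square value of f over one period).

1/pi ∫_{-pi}^{pi} f(t)^2 dt = 1/pi · (2*pi**3*(105 + 84*pi**2 + 20*pi**4)/35) = 2*pi**2*(105 + 84*pi**2 + 20*pi**4)/35.

2*pi**2*(105 + 84*pi**2 + 20*pi**4)/35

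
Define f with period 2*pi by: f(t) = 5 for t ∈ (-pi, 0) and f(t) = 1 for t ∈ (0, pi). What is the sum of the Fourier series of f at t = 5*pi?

3

t = 5*pi differs from t = pi by 2 full period(s), and the series is 2*pi-periodic.
At t = pi the one-sided limits are f(pi^-) = 1 and f(pi^+) = 5.
By Dirichlet's theorem the series converges to their average, [(1) + (5)]/2 = 3.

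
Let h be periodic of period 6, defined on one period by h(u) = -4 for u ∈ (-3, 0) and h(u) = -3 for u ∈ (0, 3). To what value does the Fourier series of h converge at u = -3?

At u = -3 the one-sided limits are h(-3^-) = -3 and h(-3^+) = -4.
By Dirichlet's theorem the series converges to their average, [(-3) + (-4)]/2 = -7/2.

-7/2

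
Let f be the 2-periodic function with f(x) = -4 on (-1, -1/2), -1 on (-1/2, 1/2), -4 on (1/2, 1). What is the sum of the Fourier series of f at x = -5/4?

x = -5/4 differs from x = 3/4 by -1 full period(s), and the series is 2-periodic.
f is continuous at x = 3/4 with value -4, so the series converges to -4 there.

-4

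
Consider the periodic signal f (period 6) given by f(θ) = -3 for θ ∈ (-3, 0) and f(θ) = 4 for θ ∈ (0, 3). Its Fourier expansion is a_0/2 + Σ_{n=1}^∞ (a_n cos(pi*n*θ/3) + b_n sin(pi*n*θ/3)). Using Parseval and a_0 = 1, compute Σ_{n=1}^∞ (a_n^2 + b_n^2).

Parseval: a_0^2/2 + Σ_{n≥1} (a_n^2+b_n^2) = 1/3 ∫_{-3}^{3} f(θ)^2 dθ = 25.
Subtract a_0^2/2 = 1/2: Σ (a_n^2+b_n^2) = 49/2.

49/2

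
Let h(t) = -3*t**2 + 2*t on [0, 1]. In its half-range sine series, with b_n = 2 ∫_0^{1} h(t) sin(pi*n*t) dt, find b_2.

b_2 = 2 ∫_0^{1} (-3*t**2 + 2*t) sin(2*pi*t) dt.
Integrating by parts twice (tabular method), an antiderivative of (-3*t**2 + 2*t) sin(2*pi*t) is 3*t**2*cos(2*pi*t)/(2*pi) - 3*t*sin(2*pi*t)/(2*pi**2) - t*cos(2*pi*t)/pi + sin(2*pi*t)/(2*pi**2) - 3*cos(2*pi*t)/(4*pi**3); evaluating from 0 to 1: ∫_{0}^{1} (-3*t**2 + 2*t) sin(2*pi*t) dt = ((-3 + 2*pi**2)/(4*pi**3)) - (-3/(4*pi**3)) = 1/(2*pi).
Hence b_2 = 2·(1/(2*pi)) = 1/pi.

1/pi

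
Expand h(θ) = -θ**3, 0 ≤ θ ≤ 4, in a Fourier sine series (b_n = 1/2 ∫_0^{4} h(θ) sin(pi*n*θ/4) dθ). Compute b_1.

b_1 = 1/2 ∫_0^{4} (-θ**3) sin(pi*θ/4) dθ.
Integrating by parts three times (tabular method), an antiderivative of (-θ**3) sin(pi*θ/4) is 4*θ**3*cos(pi*θ/4)/pi - 48*θ**2*sin(pi*θ/4)/pi**2 - 384*θ*cos(pi*θ/4)/pi**3 + 1536*sin(pi*θ/4)/pi**4; evaluating from 0 to 4: ∫_{0}^{4} (-θ**3) sin(pi*θ/4) dθ = (-256/pi + 1536/pi**3) - (0) = -256/pi + 1536/pi**3.
Hence b_1 = (1/2)·(-256/pi + 1536/pi**3) = -128/pi + 768/pi**3.

-128/pi + 768/pi**3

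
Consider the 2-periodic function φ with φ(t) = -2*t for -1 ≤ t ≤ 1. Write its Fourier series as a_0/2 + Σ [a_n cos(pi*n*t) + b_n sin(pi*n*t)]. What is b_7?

-4/(7*pi)

b_7 = ∫_{-1}^{1} φ(t) sin(7*pi*t) dt.
φ is odd and sin(7*pi*t) is odd, so the integrand is even and b_7 = 2 ∫_0^{1} φ(t) sin(7*pi*t) dt.
Integrating by parts (boundary term plus one more integral), an antiderivative of (-2*t) sin(7*pi*t) is 2*t*cos(7*pi*t)/(7*pi) - 2*sin(7*pi*t)/(49*pi**2); evaluating from 0 to 1: ∫_{0}^{1} (-2*t) sin(7*pi*t) dt = (-2/(7*pi)) - (0) = -2/(7*pi).
Hence b_7 = 2·(-2/(7*pi)) = -4/(7*pi).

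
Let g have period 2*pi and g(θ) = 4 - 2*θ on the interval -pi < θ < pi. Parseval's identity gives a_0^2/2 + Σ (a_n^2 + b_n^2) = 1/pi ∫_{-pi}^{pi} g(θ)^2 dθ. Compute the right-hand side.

8*pi**2/3 + 32

1/pi ∫_{-pi}^{pi} g(θ)^2 dθ = 1/pi · (8*pi*(pi**2 + 12)/3) = 8*pi**2/3 + 32.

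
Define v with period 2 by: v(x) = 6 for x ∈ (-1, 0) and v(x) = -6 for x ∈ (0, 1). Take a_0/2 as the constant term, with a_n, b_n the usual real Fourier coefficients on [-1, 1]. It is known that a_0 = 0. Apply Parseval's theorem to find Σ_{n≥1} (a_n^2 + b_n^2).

Parseval: a_0^2/2 + Σ_{n≥1} (a_n^2+b_n^2) = ∫_{-1}^{1} v(x)^2 dx = 72.
Subtract a_0^2/2 = 0: Σ (a_n^2+b_n^2) = 72.

72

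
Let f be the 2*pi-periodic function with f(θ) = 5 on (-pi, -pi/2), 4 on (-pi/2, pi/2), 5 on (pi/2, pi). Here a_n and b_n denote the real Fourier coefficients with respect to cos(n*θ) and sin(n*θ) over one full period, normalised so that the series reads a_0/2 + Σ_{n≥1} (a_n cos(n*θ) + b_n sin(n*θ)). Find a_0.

9

a_0 = 1/pi ∫_{-pi}^{pi} f(θ) dθ = 1/pi · (9*pi) = 9.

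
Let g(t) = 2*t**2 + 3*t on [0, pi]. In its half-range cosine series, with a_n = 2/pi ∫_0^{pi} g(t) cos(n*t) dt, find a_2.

a_2 = 2/pi ∫_0^{pi} (2*t**2 + 3*t) cos(2*t) dt.
Integrating by parts twice (tabular method), an antiderivative of (2*t**2 + 3*t) cos(2*t) is t**2*sin(2*t) + 3*t*sin(2*t)/2 + t*cos(2*t) - sin(2*t)/2 + 3*cos(2*t)/4; evaluating from 0 to pi: ∫_{0}^{pi} (2*t**2 + 3*t) cos(2*t) dt = (3/4 + pi) - (3/4) = pi.
Hence a_2 = (2/pi)·(pi) = 2.

2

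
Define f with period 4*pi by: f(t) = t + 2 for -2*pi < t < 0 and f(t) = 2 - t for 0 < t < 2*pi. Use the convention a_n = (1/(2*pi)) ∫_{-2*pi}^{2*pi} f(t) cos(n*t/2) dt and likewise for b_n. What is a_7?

8/(49*pi)

a_7 = (1/(2*pi)) ∫_{-2*pi}^{2*pi} f(t) cos(7*t/2) dt.
f is even and cos(7*t/2) is even, so the integrand is even and a_7 = 1/pi ∫_0^{2*pi} f(t) cos(7*t/2) dt.
Integrating by parts (boundary term plus one more integral), an antiderivative of (2 - t) cos(7*t/2) is -2*t*sin(7*t/2)/7 + 4*sin(7*t/2)/7 - 4*cos(7*t/2)/49; evaluating from 0 to 2*pi: ∫_{0}^{2*pi} (2 - t) cos(7*t/2) dt = (4/49) - (-4/49) = 8/49.
Hence a_7 = (1/pi)·(8/49) = 8/(49*pi).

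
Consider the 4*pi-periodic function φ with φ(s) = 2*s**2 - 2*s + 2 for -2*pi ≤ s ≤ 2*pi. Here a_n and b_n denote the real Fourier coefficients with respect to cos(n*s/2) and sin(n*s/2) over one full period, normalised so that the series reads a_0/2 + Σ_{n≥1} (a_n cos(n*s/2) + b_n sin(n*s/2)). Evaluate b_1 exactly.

b_1 = (1/(2*pi)) ∫_{-2*pi}^{2*pi} φ(s) sin(s/2) ds.
Integrating by parts twice (tabular method), an antiderivative of (2*s**2 - 2*s + 2) sin(s/2) is -4*s**2*cos(s/2) + 16*s*sin(s/2) + 4*s*cos(s/2) - 8*sin(s/2) + 28*cos(s/2); evaluating from -2*pi to 2*pi: ∫_{-2*pi}^{2*pi} (2*s**2 - 2*s + 2) sin(s/2) ds = (-28 - 8*pi + 16*pi**2) - (-28 + 8*pi + 16*pi**2) = -16*pi.
Hence b_1 = (1/(2*pi))·(-16*pi) = -8.

-8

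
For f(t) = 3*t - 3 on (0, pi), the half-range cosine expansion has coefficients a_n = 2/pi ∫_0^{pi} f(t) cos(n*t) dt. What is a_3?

a_3 = 2/pi ∫_0^{pi} (3*t - 3) cos(3*t) dt.
Integrating by parts (boundary term plus one more integral), an antiderivative of (3*t - 3) cos(3*t) is t*sin(3*t) - sin(3*t) + cos(3*t)/3; evaluating from 0 to pi: ∫_{0}^{pi} (3*t - 3) cos(3*t) dt = (-1/3) - (1/3) = -2/3.
Hence a_3 = (2/pi)·(-2/3) = -4/(3*pi).

-4/(3*pi)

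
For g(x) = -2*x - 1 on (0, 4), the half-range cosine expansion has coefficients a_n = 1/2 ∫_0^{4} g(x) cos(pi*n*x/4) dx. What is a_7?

a_7 = 1/2 ∫_0^{4} (-2*x - 1) cos(7*pi*x/4) dx.
Integrating by parts (boundary term plus one more integral), an antiderivative of (-2*x - 1) cos(7*pi*x/4) is -8*x*sin(7*pi*x/4)/(7*pi) - 4*sin(7*pi*x/4)/(7*pi) - 32*cos(7*pi*x/4)/(49*pi**2); evaluating from 0 to 4: ∫_{0}^{4} (-2*x - 1) cos(7*pi*x/4) dx = (32/(49*pi**2)) - (-32/(49*pi**2)) = 64/(49*pi**2).
Hence a_7 = (1/2)·(64/(49*pi**2)) = 32/(49*pi**2).

32/(49*pi**2)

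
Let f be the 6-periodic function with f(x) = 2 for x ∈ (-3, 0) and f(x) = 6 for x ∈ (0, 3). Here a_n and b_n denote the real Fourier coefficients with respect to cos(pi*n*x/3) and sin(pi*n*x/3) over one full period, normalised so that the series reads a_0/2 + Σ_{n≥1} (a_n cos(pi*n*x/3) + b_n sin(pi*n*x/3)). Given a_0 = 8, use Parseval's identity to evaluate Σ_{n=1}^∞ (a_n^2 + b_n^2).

Parseval: a_0^2/2 + Σ_{n≥1} (a_n^2+b_n^2) = 1/3 ∫_{-3}^{3} f(x)^2 dx = 40.
Subtract a_0^2/2 = 32: Σ (a_n^2+b_n^2) = 8.

8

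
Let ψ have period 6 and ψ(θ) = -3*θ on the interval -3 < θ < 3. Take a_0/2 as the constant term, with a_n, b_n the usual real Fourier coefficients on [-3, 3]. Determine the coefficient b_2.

9/pi

b_2 = 1/3 ∫_{-3}^{3} ψ(θ) sin(2*pi*θ/3) dθ.
ψ is odd and sin(2*pi*θ/3) is odd, so the integrand is even and b_2 = 2/3 ∫_0^{3} ψ(θ) sin(2*pi*θ/3) dθ.
Integrating by parts (boundary term plus one more integral), an antiderivative of (-3*θ) sin(2*pi*θ/3) is 9*θ*cos(2*pi*θ/3)/(2*pi) - 27*sin(2*pi*θ/3)/(4*pi**2); evaluating from 0 to 3: ∫_{0}^{3} (-3*θ) sin(2*pi*θ/3) dθ = (27/(2*pi)) - (0) = 27/(2*pi).
Hence b_2 = (2/3)·(27/(2*pi)) = 9/pi.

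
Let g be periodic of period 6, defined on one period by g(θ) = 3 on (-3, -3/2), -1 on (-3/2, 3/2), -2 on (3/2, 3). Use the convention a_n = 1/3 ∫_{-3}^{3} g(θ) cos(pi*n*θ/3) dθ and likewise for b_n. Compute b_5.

b_5 = 1/3 ∫_{-3}^{3} g(θ) sin(5*pi*θ/3) dθ.
Split the integral at the breakpoints.
Directly, an antiderivative of (3) sin(5*pi*θ/3) is -9*cos(5*pi*θ/3)/(5*pi); evaluating from -3 to -3/2: ∫_{-3}^{-3/2} (3) sin(5*pi*θ/3) dθ = (0) - (9/(5*pi)) = -9/(5*pi).
Directly, an antiderivative of (-1) sin(5*pi*θ/3) is 3*cos(5*pi*θ/3)/(5*pi); evaluating from -3/2 to 3/2: ∫_{-3/2}^{3/2} (-1) sin(5*pi*θ/3) dθ = (0) - (0) = 0.
Directly, an antiderivative of (-2) sin(5*pi*θ/3) is 6*cos(5*pi*θ/3)/(5*pi); evaluating from 3/2 to 3: ∫_{3/2}^{3} (-2) sin(5*pi*θ/3) dθ = (-6/(5*pi)) - (0) = -6/(5*pi).
Summing the pieces and multiplying by (1/3) gives b_5 = -1/pi.

-1/pi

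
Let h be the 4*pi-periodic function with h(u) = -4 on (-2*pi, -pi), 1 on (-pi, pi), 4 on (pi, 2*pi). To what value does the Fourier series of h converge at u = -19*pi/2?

u = -19*pi/2 differs from u = -3*pi/2 by -2 full period(s), and the series is 4*pi-periodic.
h is continuous at u = -3*pi/2 with value -4, so the series converges to -4 there.

-4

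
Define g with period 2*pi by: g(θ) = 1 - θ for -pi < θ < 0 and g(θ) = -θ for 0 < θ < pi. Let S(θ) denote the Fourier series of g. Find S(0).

At θ = 0 the one-sided limits are g(0^-) = 1 and g(0^+) = 0.
By Dirichlet's theorem the series converges to their average, [(1) + (0)]/2 = 1/2.

1/2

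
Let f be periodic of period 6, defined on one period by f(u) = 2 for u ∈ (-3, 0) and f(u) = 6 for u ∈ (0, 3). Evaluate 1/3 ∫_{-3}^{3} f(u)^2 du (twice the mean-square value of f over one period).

40

1/3 ∫_{-3}^{3} f(u)^2 du = 1/3 · (120) = 40.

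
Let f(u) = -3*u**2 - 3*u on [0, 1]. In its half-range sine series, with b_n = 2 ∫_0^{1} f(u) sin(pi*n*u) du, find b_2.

6/pi

b_2 = 2 ∫_0^{1} (-3*u**2 - 3*u) sin(2*pi*u) du.
Integrating by parts twice (tabular method), an antiderivative of (-3*u**2 - 3*u) sin(2*pi*u) is 3*u**2*cos(2*pi*u)/(2*pi) - 3*u*sin(2*pi*u)/(2*pi**2) + 3*u*cos(2*pi*u)/(2*pi) - 3*sin(2*pi*u)/(4*pi**2) - 3*cos(2*pi*u)/(4*pi**3); evaluating from 0 to 1: ∫_{0}^{1} (-3*u**2 - 3*u) sin(2*pi*u) du = (-3/(4*pi**3) + 3/pi) - (-3/(4*pi**3)) = 3/pi.
Hence b_2 = 2·(3/pi) = 6/pi.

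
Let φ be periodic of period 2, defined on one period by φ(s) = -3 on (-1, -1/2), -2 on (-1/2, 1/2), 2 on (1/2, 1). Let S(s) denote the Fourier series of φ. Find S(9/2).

0

s = 9/2 differs from s = 1/2 by 2 full period(s), and the series is 2-periodic.
At s = 1/2 the one-sided limits are φ(1/2^-) = -2 and φ(1/2^+) = 2.
By Dirichlet's theorem the series converges to their average, [(-2) + (2)]/2 = 0.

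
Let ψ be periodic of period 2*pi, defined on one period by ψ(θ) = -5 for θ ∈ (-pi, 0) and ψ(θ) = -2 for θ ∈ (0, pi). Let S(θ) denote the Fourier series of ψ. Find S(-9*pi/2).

-5

θ = -9*pi/2 differs from θ = -pi/2 by -2 full period(s), and the series is 2*pi-periodic.
ψ is continuous at θ = -pi/2 with value -5, so the series converges to -5 there.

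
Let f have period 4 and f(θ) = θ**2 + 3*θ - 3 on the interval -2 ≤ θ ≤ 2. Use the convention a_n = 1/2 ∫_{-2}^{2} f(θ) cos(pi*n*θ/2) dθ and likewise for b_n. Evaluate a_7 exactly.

a_7 = 1/2 ∫_{-2}^{2} f(θ) cos(7*pi*θ/2) dθ.
Integrating by parts twice (tabular method), an antiderivative of (θ**2 + 3*θ - 3) cos(7*pi*θ/2) is 2*θ**2*sin(7*pi*θ/2)/(7*pi) + 6*θ*sin(7*pi*θ/2)/(7*pi) + 8*θ*cos(7*pi*θ/2)/(49*pi**2) - 6*sin(7*pi*θ/2)/(7*pi) - 16*sin(7*pi*θ/2)/(343*pi**3) + 12*cos(7*pi*θ/2)/(49*pi**2); evaluating from -2 to 2: ∫_{-2}^{2} (θ**2 + 3*θ - 3) cos(7*pi*θ/2) dθ = (-4/(7*pi**2)) - (4/(49*pi**2)) = -32/(49*pi**2).
Hence a_7 = (1/2)·(-32/(49*pi**2)) = -16/(49*pi**2).

-16/(49*pi**2)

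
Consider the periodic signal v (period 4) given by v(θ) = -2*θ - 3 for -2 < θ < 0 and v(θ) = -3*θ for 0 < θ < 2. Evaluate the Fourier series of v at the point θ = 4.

-3/2

θ = 4 differs from θ = 0 by 1 full period(s), and the series is 4-periodic.
At θ = 0 the one-sided limits are v(0^-) = -3 and v(0^+) = 0.
By Dirichlet's theorem the series converges to their average, [(-3) + (0)]/2 = -3/2.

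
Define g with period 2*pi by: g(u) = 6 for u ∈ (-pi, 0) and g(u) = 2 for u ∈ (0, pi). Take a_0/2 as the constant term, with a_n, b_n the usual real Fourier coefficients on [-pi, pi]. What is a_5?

0

a_5 = 1/pi ∫_{-pi}^{pi} g(u) cos(5*u) du.
Split the integral at the breakpoints.
Directly, an antiderivative of (6) cos(5*u) is 6*sin(5*u)/5; evaluating from -pi to 0: ∫_{-pi}^{0} (6) cos(5*u) du = (0) - (0) = 0.
Directly, an antiderivative of (2) cos(5*u) is 2*sin(5*u)/5; evaluating from 0 to pi: ∫_{0}^{pi} (2) cos(5*u) du = (0) - (0) = 0.
Summing the pieces and multiplying by (1/pi) gives a_5 = 0.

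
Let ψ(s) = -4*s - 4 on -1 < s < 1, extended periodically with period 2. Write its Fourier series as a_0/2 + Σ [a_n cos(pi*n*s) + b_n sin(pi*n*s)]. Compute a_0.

-8

a_0 = ∫_{-1}^{1} ψ(s) ds = -8.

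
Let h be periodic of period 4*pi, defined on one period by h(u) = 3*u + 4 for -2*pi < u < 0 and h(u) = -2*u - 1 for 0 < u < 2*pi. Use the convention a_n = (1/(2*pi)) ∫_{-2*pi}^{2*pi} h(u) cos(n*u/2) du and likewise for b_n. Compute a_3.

a_3 = (1/(2*pi)) ∫_{-2*pi}^{2*pi} h(u) cos(3*u/2) du.
Split the integral at the breakpoints.
Integrating by parts (boundary term plus one more integral), an antiderivative of (3*u + 4) cos(3*u/2) is 2*u*sin(3*u/2) + 8*sin(3*u/2)/3 + 4*cos(3*u/2)/3; evaluating from -2*pi to 0: ∫_{-2*pi}^{0} (3*u + 4) cos(3*u/2) du = (4/3) - (-4/3) = 8/3.
Integrating by parts (boundary term plus one more integral), an antiderivative of (-2*u - 1) cos(3*u/2) is -4*u*sin(3*u/2)/3 - 2*sin(3*u/2)/3 - 8*cos(3*u/2)/9; evaluating from 0 to 2*pi: ∫_{0}^{2*pi} (-2*u - 1) cos(3*u/2) du = (8/9) - (-8/9) = 16/9.
Summing the pieces and multiplying by (1/(2*pi)) gives a_3 = 20/(9*pi).

20/(9*pi)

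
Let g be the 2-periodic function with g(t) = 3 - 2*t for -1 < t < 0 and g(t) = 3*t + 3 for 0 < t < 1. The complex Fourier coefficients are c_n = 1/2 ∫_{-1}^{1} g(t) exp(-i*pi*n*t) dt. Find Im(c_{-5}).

1/(10*pi)

Since g is real-valued, Im(c_{-5}) = -1/2 ∫_{-1}^{1} g(t) sin(-5*pi*t) dt = b_{5}/2.
Split the integral at the breakpoints.
Integrating by parts (boundary term plus one more integral), an antiderivative of (3 - 2*t) sin(-5*pi*t) is -2*t*cos(5*pi*t)/(5*pi) + 2*sin(5*pi*t)/(25*pi**2) + 3*cos(5*pi*t)/(5*pi); evaluating from -1 to 0: ∫_{-1}^{0} (3 - 2*t) sin(-5*pi*t) dt = (3/(5*pi)) - (-1/pi) = 8/(5*pi).
Integrating by parts (boundary term plus one more integral), an antiderivative of (3*t + 3) sin(-5*pi*t) is 3*t*cos(5*pi*t)/(5*pi) - 3*sin(5*pi*t)/(25*pi**2) + 3*cos(5*pi*t)/(5*pi); evaluating from 0 to 1: ∫_{0}^{1} (3*t + 3) sin(-5*pi*t) dt = (-6/(5*pi)) - (3/(5*pi)) = -9/(5*pi).
So ∫_{-1}^{1} g(t) sin(-5*pi*t) dt = -1/(5*pi).
Hence Im(c_{-5}) = (-1/2)·(-1/(5*pi)) = 1/(10*pi).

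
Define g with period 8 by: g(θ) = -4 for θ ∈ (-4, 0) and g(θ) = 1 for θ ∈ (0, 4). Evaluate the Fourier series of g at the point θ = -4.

-3/2

θ = -4 differs from θ = 4 by -1 full period(s), and the series is 8-periodic.
At θ = 4 the one-sided limits are g(4^-) = 1 and g(4^+) = -4.
By Dirichlet's theorem the series converges to their average, [(1) + (-4)]/2 = -3/2.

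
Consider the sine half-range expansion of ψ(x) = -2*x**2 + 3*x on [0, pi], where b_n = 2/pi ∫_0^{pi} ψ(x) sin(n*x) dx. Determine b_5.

2*(-50*pi**2 + 8 + 75*pi)/(125*pi)

b_5 = 2/pi ∫_0^{pi} (-2*x**2 + 3*x) sin(5*x) dx.
Integrating by parts twice (tabular method), an antiderivative of (-2*x**2 + 3*x) sin(5*x) is 2*x**2*cos(5*x)/5 - 4*x*sin(5*x)/25 - 3*x*cos(5*x)/5 + 3*sin(5*x)/25 - 4*cos(5*x)/125; evaluating from 0 to pi: ∫_{0}^{pi} (-2*x**2 + 3*x) sin(5*x) dx = (-2*pi**2/5 + 4/125 + 3*pi/5) - (-4/125) = -2*pi**2/5 + 8/125 + 3*pi/5.
Hence b_5 = (2/pi)·(-2*pi**2/5 + 8/125 + 3*pi/5) = 2*(-50*pi**2 + 8 + 75*pi)/(125*pi).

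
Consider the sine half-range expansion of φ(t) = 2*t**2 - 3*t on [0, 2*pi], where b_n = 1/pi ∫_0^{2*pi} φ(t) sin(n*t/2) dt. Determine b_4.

3 - 4*pi

b_4 = 1/pi ∫_0^{2*pi} (2*t**2 - 3*t) sin(2*t) dt.
Integrating by parts twice (tabular method), an antiderivative of (2*t**2 - 3*t) sin(2*t) is -t**2*cos(2*t) + t*sin(2*t) + 3*t*cos(2*t)/2 - 3*sin(2*t)/4 + cos(2*t)/2; evaluating from 0 to 2*pi: ∫_{0}^{2*pi} (2*t**2 - 3*t) sin(2*t) dt = (-4*pi**2 + 1/2 + 3*pi) - (1/2) = pi*(3 - 4*pi).
Hence b_4 = (1/pi)·(pi*(3 - 4*pi)) = 3 - 4*pi.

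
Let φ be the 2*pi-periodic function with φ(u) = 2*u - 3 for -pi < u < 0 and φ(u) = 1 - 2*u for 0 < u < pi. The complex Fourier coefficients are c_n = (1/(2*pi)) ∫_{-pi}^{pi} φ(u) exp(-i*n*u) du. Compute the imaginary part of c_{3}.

-4/(3*pi)

Since φ is real-valued, Im(c_{3}) = -(1/(2*pi)) ∫_{-pi}^{pi} φ(u) sin(3*u) du = -b_{3}/2.
Split the integral at the breakpoints.
Integrating by parts (boundary term plus one more integral), an antiderivative of (2*u - 3) sin(3*u) is -2*u*cos(3*u)/3 + 2*sin(3*u)/9 + cos(3*u); evaluating from -pi to 0: ∫_{-pi}^{0} (2*u - 3) sin(3*u) du = (1) - (-2*pi/3 - 1) = 2 + 2*pi/3.
Integrating by parts (boundary term plus one more integral), an antiderivative of (1 - 2*u) sin(3*u) is 2*u*cos(3*u)/3 - 2*sin(3*u)/9 - cos(3*u)/3; evaluating from 0 to pi: ∫_{0}^{pi} (1 - 2*u) sin(3*u) du = (1/3 - 2*pi/3) - (-1/3) = 2/3 - 2*pi/3.
So ∫_{-pi}^{pi} φ(u) sin(3*u) du = 8/3.
Hence Im(c_{3}) = (-1/(2*pi))·(8/3) = -4/(3*pi).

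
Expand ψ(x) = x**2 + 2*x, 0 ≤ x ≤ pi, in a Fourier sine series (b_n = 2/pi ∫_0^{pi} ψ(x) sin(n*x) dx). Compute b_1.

-8/pi + 4 + 2*pi

b_1 = 2/pi ∫_0^{pi} (x**2 + 2*x) sin(x) dx.
Integrating by parts twice (tabular method), an antiderivative of (x**2 + 2*x) sin(x) is -x**2*cos(x) + 2*x*sin(x) - 2*x*cos(x) + 2*sin(x) + 2*cos(x); evaluating from 0 to pi: ∫_{0}^{pi} (x**2 + 2*x) sin(x) dx = (-2 + 2*pi + pi**2) - (2) = -4 + 2*pi + pi**2.
Hence b_1 = (2/pi)·(-4 + 2*pi + pi**2) = -8/pi + 4 + 2*pi.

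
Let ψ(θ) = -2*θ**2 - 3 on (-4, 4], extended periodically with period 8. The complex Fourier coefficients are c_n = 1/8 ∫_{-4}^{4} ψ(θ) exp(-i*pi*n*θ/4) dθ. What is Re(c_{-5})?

Since ψ is real-valued, Re(c_{-5}) = 1/8 ∫_{-4}^{4} ψ(θ) cos(-5*pi*θ/4) dθ = a_{5}/2.
ψ is even and cos(-5*pi*θ/4) is even, so the integrand is even: ∫_{-4}^{4} ψ(θ) cos(-5*pi*θ/4) dθ = 2∫_0^{4} ψ(θ) cos(-5*pi*θ/4) dθ.
Integrating by parts twice (tabular method), an antiderivative of (-2*θ**2 - 3) cos(-5*pi*θ/4) is -8*θ**2*sin(5*pi*θ/4)/(5*pi) - 64*θ*cos(5*pi*θ/4)/(25*pi**2) - 12*sin(5*pi*θ/4)/(5*pi) + 256*sin(5*pi*θ/4)/(125*pi**3); evaluating from 0 to 4: ∫_{0}^{4} (-2*θ**2 - 3) cos(-5*pi*θ/4) dθ = (256/(25*pi**2)) - (0) = 256/(25*pi**2).
So ∫_{-4}^{4} ψ(θ) cos(-5*pi*θ/4) dθ = 512/(25*pi**2).
Hence Re(c_{-5}) = (1/8)·(512/(25*pi**2)) = 64/(25*pi**2).

64/(25*pi**2)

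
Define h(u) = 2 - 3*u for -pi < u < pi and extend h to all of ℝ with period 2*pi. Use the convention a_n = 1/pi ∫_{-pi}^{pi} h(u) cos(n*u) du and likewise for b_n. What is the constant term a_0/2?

2

a_0 = 1/pi ∫_{-pi}^{pi} h(u) du = 1/pi · (4*pi) = 4.
So the constant term a_0/2 = 2.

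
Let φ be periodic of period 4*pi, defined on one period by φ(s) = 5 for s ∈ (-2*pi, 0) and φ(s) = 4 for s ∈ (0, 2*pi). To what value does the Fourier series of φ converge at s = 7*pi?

s = 7*pi differs from s = -pi by 2 full period(s), and the series is 4*pi-periodic.
φ is continuous at s = -pi with value 5, so the series converges to 5 there.

5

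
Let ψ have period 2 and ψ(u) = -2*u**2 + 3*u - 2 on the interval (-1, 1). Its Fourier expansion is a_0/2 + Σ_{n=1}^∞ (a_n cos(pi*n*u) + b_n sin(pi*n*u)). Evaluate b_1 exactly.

b_1 = ∫_{-1}^{1} ψ(u) sin(pi*u) du.
Integrating by parts twice (tabular method), an antiderivative of (-2*u**2 + 3*u - 2) sin(pi*u) is 2*u**2*cos(pi*u)/pi - 4*u*sin(pi*u)/pi**2 - 3*u*cos(pi*u)/pi + 3*sin(pi*u)/pi**2 - 4*cos(pi*u)/pi**3 + 2*cos(pi*u)/pi; evaluating from -1 to 1: ∫_{-1}^{1} (-2*u**2 + 3*u - 2) sin(pi*u) du = ((4 - pi**2)/pi**3) - (-7/pi + 4/pi**3) = 6/pi.
Hence b_1 = 6/pi.

6/pi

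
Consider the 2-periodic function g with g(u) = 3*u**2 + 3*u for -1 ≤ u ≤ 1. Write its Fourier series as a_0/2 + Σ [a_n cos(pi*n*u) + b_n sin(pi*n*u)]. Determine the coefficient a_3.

-4/(3*pi**2)

a_3 = ∫_{-1}^{1} g(u) cos(3*pi*u) du.
Integrating by parts twice (tabular method), an antiderivative of (3*u**2 + 3*u) cos(3*pi*u) is u**2*sin(3*pi*u)/pi + u*sin(3*pi*u)/pi + 2*u*cos(3*pi*u)/(3*pi**2) - 2*sin(3*pi*u)/(9*pi**3) + cos(3*pi*u)/(3*pi**2); evaluating from -1 to 1: ∫_{-1}^{1} (3*u**2 + 3*u) cos(3*pi*u) du = (-1/pi**2) - (1/(3*pi**2)) = -4/(3*pi**2).
Hence a_3 = -4/(3*pi**2).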